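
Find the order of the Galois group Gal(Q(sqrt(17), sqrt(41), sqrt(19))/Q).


The 3 square roots of distinct primes are multiplicatively independent over Q,
so [K:Q] = 2^3 and Gal(K/Q) is isomorphic to (Z/2Z)^3.
|Gal| = 2^3 = 8

8


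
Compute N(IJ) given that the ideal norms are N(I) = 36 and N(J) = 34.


N(IJ) = N(I) * N(J)
= 36 * 34
= 1224

1224


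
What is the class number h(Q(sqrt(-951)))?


K = Q(sqrt(-951)). d mod 4 = 1, so D = disc(K) = d = -951
h(K) equals the number of primitive reduced positive-definite forms (a, b, c) = a*x^2 + b*x*y + c*y^2 with b^2 - 4ac = D,
where reduced means |b| <= a <= c, with b >= 0 whenever |b| = a or a = c, and primitive means gcd(a, b, c) = 1.
Reduced forces 3a^2 <= |D| = 951, so 1 <= a <= 17; b must have the parity of D, and c = (b^2 - D)/(4a) must be an integer >= a.
Enumerate a = 1..17, b in [-a, a]:
  a=1: (1, 1, 238)  [1]
  a=2: (2, -1, 119), (2, 1, 119)  [2]
  a=3: (3, 3, 80)  [1]
  a=4: (4, -3, 60), (4, 3, 60)  [2]
  a=5: (5, -3, 48), (5, 3, 48)  [2]
  a=6: (6, -3, 40), (6, 3, 40)  [2]
  a=7: (7, -1, 34), (7, 1, 34)  [2]
  a=8: (8, -3, 30), (8, 3, 30)  [2]
  a=9: none
  a=10: (10, -7, 25), (10, -3, 24), (10, 3, 24), (10, 7, 25)  [4]
  a=11: none
  a=12: (12, -3, 20), (12, 3, 20)  [2]
  a=13: none
  a=14: (14, -13, 20), (14, -1, 17), (14, 1, 17), (14, 13, 20)  [4]
  a=15: (15, -3, 16), (15, 3, 16)  [2]
  a=16..17: none
Total reduced forms: 1 + 2 + 1 + 2 + 2 + 2 + 2 + 2 + 4 + 2 + 4 + 2 = 26
h = 26

26


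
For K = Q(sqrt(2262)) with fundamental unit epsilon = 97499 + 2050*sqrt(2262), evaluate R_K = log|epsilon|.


epsilon = 97499 + 2050*sqrt(2262)
= 194998.0000
R = ln(194998.0000)
= 12.1807

12.1807


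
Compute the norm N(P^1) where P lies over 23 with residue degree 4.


N(P^a) = p^(a*f)
= 23^(1*4)
= 23^4
= 279841

279841


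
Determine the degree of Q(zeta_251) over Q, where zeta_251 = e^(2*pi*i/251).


The degree equals Euler's totient phi(251).
251 = 251
phi(251) = 250

250


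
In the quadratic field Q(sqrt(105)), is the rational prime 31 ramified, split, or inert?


K = Q(sqrt(105)). Since d mod 4 = 1, disc(K) = 105.
Check p | disc: 105 mod 31 = 12.
p does not divide disc. Compute Legendre symbol (d/p):
12^((31-1)/2) mod 31 = -1
(d/p) = -1, so p is inert: (p) stays prime with e=1, f=2, g=1.
Therefore p is inert.

inert


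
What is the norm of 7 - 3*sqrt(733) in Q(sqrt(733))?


N(a + b*sqrt(d)) = a^2 - d*b^2
= (7)^2 - (733)*(-3)^2
= 49 - 6597
= -6548

-6548


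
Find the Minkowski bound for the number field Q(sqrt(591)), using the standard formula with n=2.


d = 591, d mod 4 = 3, so disc(K) = 4d = 2364; |disc(K)| = 2364
Real quadratic field, so n = 2, s = r2 = 0, r1 = 2
M = (n!/n^n) * (4/pi)^s * sqrt(|disc(K)|) = (2!/2^2) * (4/pi)^0 * sqrt(2364)
= 0.5 * 1.000000 * 48.620983
= 24.3105

24.3105


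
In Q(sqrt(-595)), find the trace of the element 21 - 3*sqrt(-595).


Tr(a + b*sqrt(d)) = (a + b*sqrt(d)) + (a - b*sqrt(d)) = 2a
= 2 * (21)
= 42

42


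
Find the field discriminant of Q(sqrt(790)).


For K = Q(sqrt(d)) with d squarefree: disc(K) = d if d = 1 mod 4, and disc(K) = 4d if d = 2 or 3 mod 4.
Here d = 790, and d mod 4 = 2.
d = 2 mod 4, not 1 (O_K = Z[sqrt(d)]), so disc(K) = 4d = 4 * (790) = 3160

3160


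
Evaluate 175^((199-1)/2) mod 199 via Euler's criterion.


p = 199 is prime and the exponent is (p-1)/2 = 99, so by Euler's criterion 175^99 = (175/199) = +1 or -1 mod 199.
Compute by square-and-multiply:
  99 = 64 + 32 + 2 + 1 (binary 1100011)
  Repeated squaring mod 199: 175^1 = 175, 175^2 = 178, 175^4 = 43, 175^8 = 58, 175^16 = 180, 175^32 = 162, 175^64 = 175
  175^99 = 175^64 * 175^32 * 175^2 * 175^1 = 175 * 162 * 178 * 175 mod 199
    175 * 162 = 28350 = 92 mod 199
    92 * 178 = 16376 = 58 mod 199
    58 * 175 = 10150 = 1 mod 199
  175^99 = 1 mod 199
Result 1: 175 is a quadratic residue mod 199.
175^99 mod 199 = 1

1


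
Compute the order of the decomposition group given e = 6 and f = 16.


|D_P| = e * f
= 6 * 16
= 96

96


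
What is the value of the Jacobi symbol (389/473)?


Compute (389/473) via quadratic reciprocity:
  reciprocity: (389/473) -> +(473/389)
  reduce: (84/389)
  pull out 2: (2/389) = -1  (since 389 mod 8 = 5)
  pull out 2: (2/389) = -1  (since 389 mod 8 = 5)
  reciprocity: (21/389) -> +(389/21)
  reduce: (11/21)
  reciprocity: (11/21) -> +(21/11)
  reduce: (10/11)
  pull out 2: (2/11) = -1  (since 11 mod 8 = 3)
  reciprocity: (5/11) -> +(11/5)
  reduce: (1/5)
  (1/5) = 1
Product of signs = -1

-1


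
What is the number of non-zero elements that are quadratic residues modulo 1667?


For prime p, the number of non-zero quadratic residues is (p-1)/2.
= (1667-1)/2
= 833

833


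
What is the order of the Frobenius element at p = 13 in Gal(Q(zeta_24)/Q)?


The Frobenius at p in Gal(Q(zeta_n)/Q) = (Z/nZ)* is the class of p, so its order is ord_24(13), the smallest k >= 1 with 13^k = 1 mod 24.
n = 24 = 2^3 * 3, phi(24) = 8; the order divides phi(n).
Divisors of 8: 1, 2, 4, 8
Repeated squaring mod 24: 13^1 = 13, 13^2 = 1, 13^4 = 1, 13^8 = 1
Test divisors in increasing order:
  k=1: 13^1 = 13 mod 24
  k=2: 13^2 = 1 mod 24  <- first divisor giving 1
Order = 2

2


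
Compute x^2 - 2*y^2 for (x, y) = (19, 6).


x^2 - d*y^2
= 19^2 - 2*6^2
= 361 - 72
= 289

289


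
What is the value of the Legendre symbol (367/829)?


p = 829 is prime, so compute (367/829) with the reciprocity algorithm (Jacobi-symbol steps: pull out 2s via (2/n), flip via reciprocity, reduce):
  reciprocity: (367/829) -> +(829/367)
  reduce: (95/367)
  reciprocity: (95/367) -> -(367/95)
  reduce: (82/95)
  pull out 2: (2/95) = +1  (since 95 mod 8 = 7)
  reciprocity: (41/95) -> +(95/41)
  reduce: (13/41)
  reciprocity: (13/41) -> +(41/13)
  reduce: (2/13)
  pull out 2: (2/13) = -1  (since 13 mod 8 = 5)
  (1/13) = 1
Product of signs = 1
(367/829) = 1

1


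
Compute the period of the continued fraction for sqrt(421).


Run the CF algorithm for sqrt(421).
a_0 = floor(sqrt(421)) = 20; set m_0=0, q_0=1.
Recurrence: m' = q*a - m,  q' = (d - m'^2)/q,  a' = floor((a_0 + m')/q').
  step 1: m=20, q=21, a=1
  step 2: m=1, q=20, a=1
  step 3: m=19, q=3, a=13
  step 4: m=20, q=7, a=5
  step 5: m=15, q=28, a=1
  step 6: m=13, q=9, a=3
  step 7: m=14, q=25, a=1
  step 8: m=11, q=12, a=2
  step 9: m=13, q=21, a=1
  step 10: m=8, q=17, a=1
  step 11: m=9, q=20, a=1
  step 12: m=11, q=15, a=2
  step 13: m=19, q=4, a=9
  step 14: m=17, q=33, a=1
  step 15: m=16, q=5, a=7
  step 16: m=19, q=12, a=3
  step 17: m=17, q=11, a=3
  step 18: m=16, q=15, a=2
  step 19: m=14, q=15, a=2
  step 20: m=16, q=11, a=3
  step 21: m=17, q=12, a=3
  step 22: m=19, q=5, a=7
  step 23: m=16, q=33, a=1
  step 24: m=17, q=4, a=9
  step 25: m=19, q=15, a=2
  step 26: m=11, q=20, a=1
  step 27: m=9, q=17, a=1
  step 28: m=8, q=21, a=1
  step 29: m=13, q=12, a=2
  step 30: m=11, q=25, a=1
  step 31: m=14, q=9, a=3
  step 32: m=13, q=28, a=1
  step 33: m=15, q=7, a=5
  step 34: m=20, q=3, a=13
  step 35: m=19, q=20, a=1
  step 36: m=1, q=21, a=1
  step 37: m=20, q=1, a=40
a_37 = 2*a_0 = 40, so the period closes here.
sqrt(421) = [20; 1, 1, 13, 5, 1, 3, 1, 2, 1, 1, 1, 2, 9, 1, 7, 3, 3, 2, 2, 3, 3, 7, 1, 9, 2, 1, 1, 1, 2, 1, 3, 1, 5, 13, 1, 1, 40]
Period length = 37

37


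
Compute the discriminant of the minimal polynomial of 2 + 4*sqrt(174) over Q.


The element 2 + 4*sqrt(174) has minimal polynomial:
x^2 - 4*x - 2780
Discriminant = (-4)^2 - 4*(-2780)
= 16 + 11120
= 11136

11136


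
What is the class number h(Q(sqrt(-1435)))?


K = Q(sqrt(-1435)). d mod 4 = 1, so D = disc(K) = d = -1435
h(K) equals the number of primitive reduced positive-definite forms (a, b, c) = a*x^2 + b*x*y + c*y^2 with b^2 - 4ac = D,
where reduced means |b| <= a <= c, with b >= 0 whenever |b| = a or a = c, and primitive means gcd(a, b, c) = 1.
Reduced forces 3a^2 <= |D| = 1435, so 1 <= a <= 21; b must have the parity of D, and c = (b^2 - D)/(4a) must be an integer >= a.
Enumerate a = 1..21, b in [-a, a]:
  a=1: (1, 1, 359)  [1]
  a=2..4: none
  a=5: (5, 5, 73)  [1]
  a=6: none
  a=7: (7, 7, 53)  [1]
  a=8..18: none
  a=19: (19, 3, 19)  [1]
  a=20..21: none
Total reduced forms: 1 + 1 + 1 + 1 = 4
h = 4

4


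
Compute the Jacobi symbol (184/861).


Compute (184/861) via quadratic reciprocity:
  pull out 2: (2/861) = -1  (since 861 mod 8 = 5)
  pull out 2: (2/861) = -1  (since 861 mod 8 = 5)
  pull out 2: (2/861) = -1  (since 861 mod 8 = 5)
  reciprocity: (23/861) -> +(861/23)
  reduce: (10/23)
  pull out 2: (2/23) = +1  (since 23 mod 8 = 7)
  reciprocity: (5/23) -> +(23/5)
  reduce: (3/5)
  reciprocity: (3/5) -> +(5/3)
  reduce: (2/3)
  pull out 2: (2/3) = -1  (since 3 mod 8 = 3)
  (1/3) = 1
Product of signs = 1

1


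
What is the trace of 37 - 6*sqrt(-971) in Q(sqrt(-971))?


Tr(a + b*sqrt(d)) = (a + b*sqrt(d)) + (a - b*sqrt(d)) = 2a
= 2 * (37)
= 74

74


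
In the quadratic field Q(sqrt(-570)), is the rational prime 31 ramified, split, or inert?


K = Q(sqrt(-570)). Since d mod 4 = 2, disc(K) = -2280.
Check p | disc: -2280 mod 31 = 14.
p does not divide disc. Compute Legendre symbol (d/p):
19^((31-1)/2) mod 31 = 1
(d/p) = 1, so p splits: (p) = P*P' with e=1, f=1, g=2.
Therefore p is split.

split


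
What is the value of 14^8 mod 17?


p = 17 is prime and the exponent is (p-1)/2 = 8, so by Euler's criterion 14^8 = (14/17) = +1 or -1 mod 17.
Compute by square-and-multiply:
  8 = 8 (binary 1000)
  Repeated squaring mod 17: 14^1 = 14, 14^2 = 9, 14^4 = 13, 14^8 = 16
  14^8 = 16 mod 17
Result 16 = p - 1 = -1 mod 17: 14 is a quadratic non-residue mod 17. As a residue in [0, p-1] the value is 16.
14^8 mod 17 = 16

16


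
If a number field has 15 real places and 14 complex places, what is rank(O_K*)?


By Dirichlet's unit theorem:
rank = r1 + r2 - 1
= 15 + 14 - 1
= 28

28


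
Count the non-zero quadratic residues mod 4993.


For prime p, the number of non-zero quadratic residues is (p-1)/2.
= (4993-1)/2
= 2496

2496


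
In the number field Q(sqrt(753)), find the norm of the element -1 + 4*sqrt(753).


N(a + b*sqrt(d)) = a^2 - d*b^2
= (-1)^2 - (753)*(4)^2
= 1 - 12048
= -12047

-12047


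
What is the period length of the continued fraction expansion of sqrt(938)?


Run the CF algorithm for sqrt(938).
a_0 = floor(sqrt(938)) = 30; set m_0=0, q_0=1.
Recurrence: m' = q*a - m,  q' = (d - m'^2)/q,  a' = floor((a_0 + m')/q').
  step 1: m=30, q=38, a=1
  step 2: m=8, q=23, a=1
  step 3: m=15, q=31, a=1
  step 4: m=16, q=22, a=2
  step 5: m=28, q=7, a=8
  step 6: m=28, q=22, a=2
  step 7: m=16, q=31, a=1
  step 8: m=15, q=23, a=1
  step 9: m=8, q=38, a=1
  step 10: m=30, q=1, a=60
a_10 = 2*a_0 = 60, so the period closes here.
sqrt(938) = [30; 1, 1, 1, 2, 8, 2, 1, 1, 1, 60]
Period length = 10

10


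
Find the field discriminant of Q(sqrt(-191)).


For K = Q(sqrt(d)) with d squarefree: disc(K) = d if d = 1 mod 4, and disc(K) = 4d if d = 2 or 3 mod 4.
Here d = -191, and d mod 4 = 1.
d = 1 mod 4 (O_K = Z[(1+sqrt(d))/2]), so disc(K) = d = -191

-191


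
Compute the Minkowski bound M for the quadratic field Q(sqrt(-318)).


d = -318, d mod 4 = 2, so disc(K) = 4d = -1272; |disc(K)| = 1272
Imaginary quadratic field, so n = 2, s = r2 = 1, r1 = 0
M = (n!/n^n) * (4/pi)^s * sqrt(|disc(K)|) = (2!/2^2) * (4/pi)^1 * sqrt(1272)
= 0.5 * 1.273240 * 35.665109
= 22.7051

22.7051


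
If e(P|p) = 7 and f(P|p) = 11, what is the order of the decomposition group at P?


|D_P| = e * f
= 7 * 11
= 77

77


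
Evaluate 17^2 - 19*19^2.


x^2 - d*y^2
= 17^2 - 19*19^2
= 289 - 6859
= -6570

-6570


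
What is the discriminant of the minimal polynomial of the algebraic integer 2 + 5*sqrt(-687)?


The element 2 + 5*sqrt(-687) has minimal polynomial:
x^2 - 4*x + 17179
Discriminant = (-4)^2 - 4*(17179)
= 16 - 68716
= -68700

-68700


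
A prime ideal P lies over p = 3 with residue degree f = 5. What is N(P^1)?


N(P^a) = p^(a*f)
= 3^(1*5)
= 3^5
= 243

243


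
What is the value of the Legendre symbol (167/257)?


p = 257 is prime, so compute (167/257) with the reciprocity algorithm (Jacobi-symbol steps: pull out 2s via (2/n), flip via reciprocity, reduce):
  reciprocity: (167/257) -> +(257/167)
  reduce: (90/167)
  pull out 2: (2/167) = +1  (since 167 mod 8 = 7)
  reciprocity: (45/167) -> +(167/45)
  reduce: (32/45)
  pull out 2: (2/45) = -1  (since 45 mod 8 = 5)
  pull out 2: (2/45) = -1  (since 45 mod 8 = 5)
  pull out 2: (2/45) = -1  (since 45 mod 8 = 5)
  pull out 2: (2/45) = -1  (since 45 mod 8 = 5)
  pull out 2: (2/45) = -1  (since 45 mod 8 = 5)
  (1/45) = 1
Product of signs = -1
(167/257) = -1

-1


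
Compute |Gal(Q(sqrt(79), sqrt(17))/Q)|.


The 2 square roots of distinct primes are multiplicatively independent over Q,
so [K:Q] = 2^2 and Gal(K/Q) is isomorphic to (Z/2Z)^2.
|Gal| = 2^2 = 4

4


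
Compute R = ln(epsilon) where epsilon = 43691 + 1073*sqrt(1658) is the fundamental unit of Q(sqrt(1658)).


epsilon = 43691 + 1073*sqrt(1658)
= 87382.0000
R = ln(87382.0000)
= 11.3780

11.3780


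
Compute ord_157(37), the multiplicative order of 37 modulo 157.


We want ord_157(37), the smallest k >= 1 with 37^k = 1 mod 157.
n = 157 = 157, phi(157) = 156; the order divides phi(n).
Divisors of 156: 1, 2, 3, 4, 6, 12, 13, 26, 39, 52, 78, 156
Repeated squaring mod 157: 37^1 = 37, 37^2 = 113, 37^4 = 52, 37^8 = 35, 37^16 = 126, 37^32 = 19, 37^64 = 47, 37^128 = 11
Test divisors in increasing order:
  k=1: 37^1 = 37 mod 157
  k=2: 37^2 = 113 mod 157
  k=3: 37^3 = 113 * 37 = 99 mod 157
  k=4: 37^4 = 52 mod 157
  k=6: 37^6 = 52 * 113 = 67 mod 157
  k=12: 37^12 = 35 * 52 = 93 mod 157
  k=13: 37^13 = 35 * 52 * 37 = 144 mod 157
  k=26: 37^26 = 126 * 35 * 113 = 12 mod 157
  k=39: 37^39 = 19 * 52 * 113 * 37 = 1 mod 157  <- first divisor giving 1
Order = 39

39


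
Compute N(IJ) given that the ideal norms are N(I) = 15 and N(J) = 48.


N(IJ) = N(I) * N(J)
= 15 * 48
= 720

720


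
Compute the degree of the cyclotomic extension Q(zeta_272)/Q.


The degree equals Euler's totient phi(272).
272 = 2^4 * 17
phi(272) = 128

128


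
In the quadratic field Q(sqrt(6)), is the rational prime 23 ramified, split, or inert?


K = Q(sqrt(6)). Since d mod 4 = 2, disc(K) = 24.
Check p | disc: 24 mod 23 = 1.
p does not divide disc. Compute Legendre symbol (d/p):
6^((23-1)/2) mod 23 = 1
(d/p) = 1, so p splits: (p) = P*P' with e=1, f=1, g=2.
Therefore p is split.

split


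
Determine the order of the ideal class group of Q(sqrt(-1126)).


K = Q(sqrt(-1126)). d mod 4 = 2, so D = disc(K) = 4d = -4504
h(K) equals the number of primitive reduced positive-definite forms (a, b, c) = a*x^2 + b*x*y + c*y^2 with b^2 - 4ac = D,
where reduced means |b| <= a <= c, with b >= 0 whenever |b| = a or a = c, and primitive means gcd(a, b, c) = 1.
Reduced forces 3a^2 <= |D| = 4504, so 1 <= a <= 38; b must have the parity of D, and c = (b^2 - D)/(4a) must be an integer >= a.
Enumerate a = 1..38, b in [-a, a]:
  a=1: (1, 0, 1126)  [1]
  a=2: (2, 0, 563)  [1]
  a=3..4: none
  a=5: (5, -4, 226), (5, 4, 226)  [2]
  a=6: none
  a=7: (7, -2, 161), (7, 2, 161)  [2]
  a=8..9: none
  a=10: (10, -4, 113), (10, 4, 113)  [2]
  a=11..13: none
  a=14: (14, -12, 83), (14, 12, 83)  [2]
  a=15..16: none
  a=17: (17, -16, 70), (17, 16, 70)  [2]
  a=18..22: none
  a=23: (23, -2, 49), (23, 2, 49)  [2]
  a=24: none
  a=25: (25, -14, 47), (25, 14, 47)  [2]
  a=26..28: none
  a=29: (29, -22, 43), (29, 22, 43)  [2]
  a=30..33: none
  a=34: (34, -16, 35), (34, 16, 35)  [2]
  a=35: (35, -26, 37), (35, 26, 37)  [2]
  a=36..38: none
Total reduced forms: 1 + 1 + 2 + 2 + 2 + 2 + 2 + 2 + 2 + 2 + 2 + 2 = 22
h = 22

22


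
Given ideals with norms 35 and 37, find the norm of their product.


N(IJ) = N(I) * N(J)
= 35 * 37
= 1295

1295


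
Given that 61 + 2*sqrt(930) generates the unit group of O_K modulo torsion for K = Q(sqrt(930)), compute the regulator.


epsilon = 61 + 2*sqrt(930)
= 121.9918
R = ln(121.9918)
= 4.8040

4.8040


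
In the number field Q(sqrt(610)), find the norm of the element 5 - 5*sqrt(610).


N(a + b*sqrt(d)) = a^2 - d*b^2
= (5)^2 - (610)*(-5)^2
= 25 - 15250
= -15225

-15225


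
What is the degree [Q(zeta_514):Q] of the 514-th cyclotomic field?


The degree equals Euler's totient phi(514).
514 = 2 * 257
phi(514) = 256

256


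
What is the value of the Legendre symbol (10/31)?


p = 31 is prime, so compute (10/31) with the reciprocity algorithm (Jacobi-symbol steps: pull out 2s via (2/n), flip via reciprocity, reduce):
  pull out 2: (2/31) = +1  (since 31 mod 8 = 7)
  reciprocity: (5/31) -> +(31/5)
  reduce: (1/5)
  (1/5) = 1
Product of signs = 1
(10/31) = 1

1


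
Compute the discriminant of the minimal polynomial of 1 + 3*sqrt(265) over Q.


The element 1 + 3*sqrt(265) has minimal polynomial:
x^2 - 2*x - 2384
Discriminant = (-2)^2 - 4*(-2384)
= 4 + 9536
= 9540

9540


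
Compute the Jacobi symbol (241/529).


Compute (241/529) via quadratic reciprocity:
  reciprocity: (241/529) -> +(529/241)
  reduce: (47/241)
  reciprocity: (47/241) -> +(241/47)
  reduce: (6/47)
  pull out 2: (2/47) = +1  (since 47 mod 8 = 7)
  reciprocity: (3/47) -> -(47/3)
  reduce: (2/3)
  pull out 2: (2/3) = -1  (since 3 mod 8 = 3)
  (1/3) = 1
Product of signs = 1

1


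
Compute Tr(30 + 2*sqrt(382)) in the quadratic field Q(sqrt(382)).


Tr(a + b*sqrt(d)) = (a + b*sqrt(d)) + (a - b*sqrt(d)) = 2a
= 2 * (30)
= 60

60


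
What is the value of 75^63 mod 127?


p = 127 is prime and the exponent is (p-1)/2 = 63, so by Euler's criterion 75^63 = (75/127) = +1 or -1 mod 127.
Compute by square-and-multiply:
  63 = 32 + 16 + 8 + 4 + 2 + 1 (binary 111111)
  Repeated squaring mod 127: 75^1 = 75, 75^2 = 37, 75^4 = 99, 75^8 = 22, 75^16 = 103, 75^32 = 68
  75^63 = 75^32 * 75^16 * 75^8 * 75^4 * 75^2 * 75^1 = 68 * 103 * 22 * 99 * 37 * 75 mod 127
    68 * 103 = 7004 = 19 mod 127
    19 * 22 = 418 = 37 mod 127
    37 * 99 = 3663 = 107 mod 127
    107 * 37 = 3959 = 22 mod 127
    22 * 75 = 1650 = 126 mod 127
  75^63 = 126 mod 127
Result 126 = p - 1 = -1 mod 127: 75 is a quadratic non-residue mod 127. As a residue in [0, p-1] the value is 126.
75^63 mod 127 = 126

126


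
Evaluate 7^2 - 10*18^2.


x^2 - d*y^2
= 7^2 - 10*18^2
= 49 - 3240
= -3191

-3191


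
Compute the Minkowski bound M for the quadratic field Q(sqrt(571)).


d = 571, d mod 4 = 3, so disc(K) = 4d = 2284; |disc(K)| = 2284
Real quadratic field, so n = 2, s = r2 = 0, r1 = 2
M = (n!/n^n) * (4/pi)^s * sqrt(|disc(K)|) = (2!/2^2) * (4/pi)^0 * sqrt(2284)
= 0.5 * 1.000000 * 47.791213
= 23.8956

23.8956


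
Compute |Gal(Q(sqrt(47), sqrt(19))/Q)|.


The 2 square roots of distinct primes are multiplicatively independent over Q,
so [K:Q] = 2^2 and Gal(K/Q) is isomorphic to (Z/2Z)^2.
|Gal| = 2^2 = 4

4


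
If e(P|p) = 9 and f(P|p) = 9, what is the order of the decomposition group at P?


|D_P| = e * f
= 9 * 9
= 81

81


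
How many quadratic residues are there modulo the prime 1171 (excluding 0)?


For prime p, the number of non-zero quadratic residues is (p-1)/2.
= (1171-1)/2
= 585

585


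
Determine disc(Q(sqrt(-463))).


For K = Q(sqrt(d)) with d squarefree: disc(K) = d if d = 1 mod 4, and disc(K) = 4d if d = 2 or 3 mod 4.
Here d = -463, and d mod 4 = 1.
d = 1 mod 4 (O_K = Z[(1+sqrt(d))/2]), so disc(K) = d = -463

-463


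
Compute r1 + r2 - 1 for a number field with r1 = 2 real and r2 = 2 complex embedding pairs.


By Dirichlet's unit theorem:
rank = r1 + r2 - 1
= 2 + 2 - 1
= 3

3


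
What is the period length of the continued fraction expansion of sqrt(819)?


Run the CF algorithm for sqrt(819).
a_0 = floor(sqrt(819)) = 28; set m_0=0, q_0=1.
Recurrence: m' = q*a - m,  q' = (d - m'^2)/q,  a' = floor((a_0 + m')/q').
  step 1: m=28, q=35, a=1
  step 2: m=7, q=22, a=1
  step 3: m=15, q=27, a=1
  step 4: m=12, q=25, a=1
  step 5: m=13, q=26, a=1
  step 6: m=13, q=25, a=1
  step 7: m=12, q=27, a=1
  step 8: m=15, q=22, a=1
  step 9: m=7, q=35, a=1
  step 10: m=28, q=1, a=56
a_10 = 2*a_0 = 56, so the period closes here.
sqrt(819) = [28; 1, 1, 1, 1, 1, 1, 1, 1, 1, 56]
Period length = 10

10


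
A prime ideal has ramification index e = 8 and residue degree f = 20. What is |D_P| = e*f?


|D_P| = e * f
= 8 * 20
= 160

160


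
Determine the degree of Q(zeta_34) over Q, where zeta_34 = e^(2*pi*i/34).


The degree equals Euler's totient phi(34).
34 = 2 * 17
phi(34) = 16

16


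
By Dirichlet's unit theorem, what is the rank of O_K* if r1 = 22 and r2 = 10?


By Dirichlet's unit theorem:
rank = r1 + r2 - 1
= 22 + 10 - 1
= 31

31


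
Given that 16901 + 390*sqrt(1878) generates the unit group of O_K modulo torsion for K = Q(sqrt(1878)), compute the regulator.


epsilon = 16901 + 390*sqrt(1878)
= 33802.0000
R = ln(33802.0000)
= 10.4283

10.4283


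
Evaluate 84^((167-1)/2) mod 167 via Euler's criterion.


p = 167 is prime and the exponent is (p-1)/2 = 83, so by Euler's criterion 84^83 = (84/167) = +1 or -1 mod 167.
Compute by square-and-multiply:
  83 = 64 + 16 + 2 + 1 (binary 1010011)
  Repeated squaring mod 167: 84^1 = 84, 84^2 = 42, 84^4 = 94, 84^8 = 152, 84^16 = 58, 84^32 = 24, 84^64 = 75
  84^83 = 84^64 * 84^16 * 84^2 * 84^1 = 75 * 58 * 42 * 84 mod 167
    75 * 58 = 4350 = 8 mod 167
    8 * 42 = 336 = 2 mod 167
    2 * 84 = 168 = 1 mod 167
  84^83 = 1 mod 167
Result 1: 84 is a quadratic residue mod 167.
84^83 mod 167 = 1

1


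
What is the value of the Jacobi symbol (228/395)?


Compute (228/395) via quadratic reciprocity:
  pull out 2: (2/395) = -1  (since 395 mod 8 = 3)
  pull out 2: (2/395) = -1  (since 395 mod 8 = 3)
  reciprocity: (57/395) -> +(395/57)
  reduce: (53/57)
  reciprocity: (53/57) -> +(57/53)
  reduce: (4/53)
  pull out 2: (2/53) = -1  (since 53 mod 8 = 5)
  pull out 2: (2/53) = -1  (since 53 mod 8 = 5)
  (1/53) = 1
Product of signs = 1

1


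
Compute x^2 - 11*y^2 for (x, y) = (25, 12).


x^2 - d*y^2
= 25^2 - 11*12^2
= 625 - 1584
= -959

-959


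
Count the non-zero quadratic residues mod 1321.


For prime p, the number of non-zero quadratic residues is (p-1)/2.
= (1321-1)/2
= 660

660


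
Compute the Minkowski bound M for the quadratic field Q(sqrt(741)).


d = 741, d mod 4 = 1, so disc(K) = d = 741; |disc(K)| = 741
Real quadratic field, so n = 2, s = r2 = 0, r1 = 2
M = (n!/n^n) * (4/pi)^s * sqrt(|disc(K)|) = (2!/2^2) * (4/pi)^0 * sqrt(741)
= 0.5 * 1.000000 * 27.221315
= 13.6107

13.6107


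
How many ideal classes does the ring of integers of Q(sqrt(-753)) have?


K = Q(sqrt(-753)). d mod 4 = 3, so D = disc(K) = 4d = -3012
h(K) equals the number of primitive reduced positive-definite forms (a, b, c) = a*x^2 + b*x*y + c*y^2 with b^2 - 4ac = D,
where reduced means |b| <= a <= c, with b >= 0 whenever |b| = a or a = c, and primitive means gcd(a, b, c) = 1.
Reduced forces 3a^2 <= |D| = 3012, so 1 <= a <= 31; b must have the parity of D, and c = (b^2 - D)/(4a) must be an integer >= a.
Enumerate a = 1..31, b in [-a, a]:
  a=1: (1, 0, 753)  [1]
  a=2: (2, 2, 377)  [1]
  a=3: (3, 0, 251)  [1]
  a=4..5: none
  a=6: (6, 6, 127)  [1]
  a=7..12: none
  a=13: (13, -2, 58), (13, 2, 58)  [2]
  a=14..18: none
  a=19: (19, -16, 43), (19, 16, 43)  [2]
  a=20..22: none
  a=23: (23, -22, 38), (23, 22, 38)  [2]
  a=24..25: none
  a=26: (26, -2, 29), (26, 2, 29)  [2]
  a=27..31: none
Total reduced forms: 1 + 1 + 1 + 1 + 2 + 2 + 2 + 2 = 12
h = 12

12


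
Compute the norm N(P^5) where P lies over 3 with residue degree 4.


N(P^a) = p^(a*f)
= 3^(5*4)
= 3^20
= 3486784401

3486784401


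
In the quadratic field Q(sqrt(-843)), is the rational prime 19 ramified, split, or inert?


K = Q(sqrt(-843)). Since d mod 4 = 1, disc(K) = -843.
Check p | disc: -843 mod 19 = 12.
p does not divide disc. Compute Legendre symbol (d/p):
12^((19-1)/2) mod 19 = -1
(d/p) = -1, so p is inert: (p) stays prime with e=1, f=2, g=1.
Therefore p is inert.

inert


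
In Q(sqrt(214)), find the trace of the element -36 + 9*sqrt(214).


Tr(a + b*sqrt(d)) = (a + b*sqrt(d)) + (a - b*sqrt(d)) = 2a
= 2 * (-36)
= -72

-72


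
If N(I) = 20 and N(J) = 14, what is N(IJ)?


N(IJ) = N(I) * N(J)
= 20 * 14
= 280

280


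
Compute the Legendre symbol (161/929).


p = 929 is prime, so compute (161/929) with the reciprocity algorithm (Jacobi-symbol steps: pull out 2s via (2/n), flip via reciprocity, reduce):
  reciprocity: (161/929) -> +(929/161)
  reduce: (124/161)
  pull out 2: (2/161) = +1  (since 161 mod 8 = 1)
  pull out 2: (2/161) = +1  (since 161 mod 8 = 1)
  reciprocity: (31/161) -> +(161/31)
  reduce: (6/31)
  pull out 2: (2/31) = +1  (since 31 mod 8 = 7)
  reciprocity: (3/31) -> -(31/3)
  reduce: (1/3)
  (1/3) = 1
Product of signs = -1
(161/929) = -1

-1


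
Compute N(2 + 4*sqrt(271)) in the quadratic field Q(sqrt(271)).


N(a + b*sqrt(d)) = a^2 - d*b^2
= (2)^2 - (271)*(4)^2
= 4 - 4336
= -4332

-4332


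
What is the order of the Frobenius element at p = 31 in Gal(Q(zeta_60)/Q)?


The Frobenius at p in Gal(Q(zeta_n)/Q) = (Z/nZ)* is the class of p, so its order is ord_60(31), the smallest k >= 1 with 31^k = 1 mod 60.
n = 60 = 2^2 * 3 * 5, phi(60) = 16; the order divides phi(n).
Divisors of 16: 1, 2, 4, 8, 16
Repeated squaring mod 60: 31^1 = 31, 31^2 = 1, 31^4 = 1, 31^8 = 1, 31^16 = 1
Test divisors in increasing order:
  k=1: 31^1 = 31 mod 60
  k=2: 31^2 = 1 mod 60  <- first divisor giving 1
Order = 2

2


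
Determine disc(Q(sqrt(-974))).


For K = Q(sqrt(d)) with d squarefree: disc(K) = d if d = 1 mod 4, and disc(K) = 4d if d = 2 or 3 mod 4.
Here d = -974, and d mod 4 = 2.
d = 2 mod 4, not 1 (O_K = Z[sqrt(d)]), so disc(K) = 4d = 4 * (-974) = -3896

-3896


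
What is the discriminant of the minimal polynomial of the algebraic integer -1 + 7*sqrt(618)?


The element -1 + 7*sqrt(618) has minimal polynomial:
x^2 + 2*x - 30281
Discriminant = (2)^2 - 4*(-30281)
= 4 + 121124
= 121128

121128


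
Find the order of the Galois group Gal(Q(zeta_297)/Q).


|Gal(Q(zeta_297)/Q)| = phi(297)
= 180

180


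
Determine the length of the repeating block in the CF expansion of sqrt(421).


Run the CF algorithm for sqrt(421).
a_0 = floor(sqrt(421)) = 20; set m_0=0, q_0=1.
Recurrence: m' = q*a - m,  q' = (d - m'^2)/q,  a' = floor((a_0 + m')/q').
  step 1: m=20, q=21, a=1
  step 2: m=1, q=20, a=1
  step 3: m=19, q=3, a=13
  step 4: m=20, q=7, a=5
  step 5: m=15, q=28, a=1
  step 6: m=13, q=9, a=3
  step 7: m=14, q=25, a=1
  step 8: m=11, q=12, a=2
  step 9: m=13, q=21, a=1
  step 10: m=8, q=17, a=1
  step 11: m=9, q=20, a=1
  step 12: m=11, q=15, a=2
  step 13: m=19, q=4, a=9
  step 14: m=17, q=33, a=1
  step 15: m=16, q=5, a=7
  step 16: m=19, q=12, a=3
  step 17: m=17, q=11, a=3
  step 18: m=16, q=15, a=2
  step 19: m=14, q=15, a=2
  step 20: m=16, q=11, a=3
  step 21: m=17, q=12, a=3
  step 22: m=19, q=5, a=7
  step 23: m=16, q=33, a=1
  step 24: m=17, q=4, a=9
  step 25: m=19, q=15, a=2
  step 26: m=11, q=20, a=1
  step 27: m=9, q=17, a=1
  step 28: m=8, q=21, a=1
  step 29: m=13, q=12, a=2
  step 30: m=11, q=25, a=1
  step 31: m=14, q=9, a=3
  step 32: m=13, q=28, a=1
  step 33: m=15, q=7, a=5
  step 34: m=20, q=3, a=13
  step 35: m=19, q=20, a=1
  step 36: m=1, q=21, a=1
  step 37: m=20, q=1, a=40
a_37 = 2*a_0 = 40, so the period closes here.
sqrt(421) = [20; 1, 1, 13, 5, 1, 3, 1, 2, 1, 1, 1, 2, 9, 1, 7, 3, 3, 2, 2, 3, 3, 7, 1, 9, 2, 1, 1, 1, 2, 1, 3, 1, 5, 13, 1, 1, 40]
Period length = 37

37


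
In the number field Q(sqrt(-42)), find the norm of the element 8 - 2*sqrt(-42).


N(a + b*sqrt(d)) = a^2 - d*b^2
= (8)^2 - (-42)*(-2)^2
= 64 + 168
= 232

232


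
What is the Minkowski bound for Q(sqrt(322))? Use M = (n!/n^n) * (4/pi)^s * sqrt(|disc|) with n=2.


d = 322, d mod 4 = 2, so disc(K) = 4d = 1288; |disc(K)| = 1288
Real quadratic field, so n = 2, s = r2 = 0, r1 = 2
M = (n!/n^n) * (4/pi)^s * sqrt(|disc(K)|) = (2!/2^2) * (4/pi)^0 * sqrt(1288)
= 0.5 * 1.000000 * 35.888717
= 17.9444

17.9444


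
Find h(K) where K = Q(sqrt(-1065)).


K = Q(sqrt(-1065)). d mod 4 = 3, so D = disc(K) = 4d = -4260
h(K) equals the number of primitive reduced positive-definite forms (a, b, c) = a*x^2 + b*x*y + c*y^2 with b^2 - 4ac = D,
where reduced means |b| <= a <= c, with b >= 0 whenever |b| = a or a = c, and primitive means gcd(a, b, c) = 1.
Reduced forces 3a^2 <= |D| = 4260, so 1 <= a <= 37; b must have the parity of D, and c = (b^2 - D)/(4a) must be an integer >= a.
Enumerate a = 1..37, b in [-a, a]:
  a=1: (1, 0, 1065)  [1]
  a=2: (2, 2, 533)  [1]
  a=3: (3, 0, 355)  [1]
  a=4: none
  a=5: (5, 0, 213)  [1]
  a=6: (6, 6, 179)  [1]
  a=7..9: none
  a=10: (10, 10, 109)  [1]
  a=11..12: none
  a=13: (13, -2, 82), (13, 2, 82)  [2]
  a=14: none
  a=15: (15, 0, 71)  [1]
  a=16..22: none
  a=23: (23, -8, 47), (23, 8, 47)  [2]
  a=24..25: none
  a=26: (26, -2, 41), (26, 2, 41)  [2]
  a=27..29: none
  a=30: (30, 30, 43)  [1]
  a=31: (31, -24, 39), (31, 24, 39)  [2]
  a=32..37: none
Total reduced forms: 1 + 1 + 1 + 1 + 1 + 1 + 2 + 1 + 2 + 2 + 1 + 2 = 16
h = 16

16


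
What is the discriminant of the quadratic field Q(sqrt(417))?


For K = Q(sqrt(d)) with d squarefree: disc(K) = d if d = 1 mod 4, and disc(K) = 4d if d = 2 or 3 mod 4.
Here d = 417, and d mod 4 = 1.
d = 1 mod 4 (O_K = Z[(1+sqrt(d))/2]), so disc(K) = d = 417

417


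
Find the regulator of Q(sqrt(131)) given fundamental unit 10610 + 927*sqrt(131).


epsilon = 10610 + 927*sqrt(131)
= 21220.0000
R = ln(21220.0000)
= 9.9627

9.9627


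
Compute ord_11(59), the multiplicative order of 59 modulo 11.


We want ord_11(59), the smallest k >= 1 with 59^k = 1 mod 11.
n = 11 = 11, phi(11) = 10; the order divides phi(n).
Divisors of 10: 1, 2, 5, 10
Repeated squaring mod 11: 59^1 = 4, 59^2 = 5, 59^4 = 3, 59^8 = 9
Test divisors in increasing order:
  k=1: 59^1 = 4 mod 11
  k=2: 59^2 = 5 mod 11
  k=5: 59^5 = 3 * 4 = 1 mod 11  <- first divisor giving 1
Order = 5

5


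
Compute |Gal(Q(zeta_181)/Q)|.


|Gal(Q(zeta_181)/Q)| = phi(181)
= 180

180


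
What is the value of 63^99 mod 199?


p = 199 is prime and the exponent is (p-1)/2 = 99, so by Euler's criterion 63^99 = (63/199) = +1 or -1 mod 199.
Compute by square-and-multiply:
  99 = 64 + 32 + 2 + 1 (binary 1100011)
  Repeated squaring mod 199: 63^1 = 63, 63^2 = 188, 63^4 = 121, 63^8 = 114, 63^16 = 61, 63^32 = 139, 63^64 = 18
  63^99 = 63^64 * 63^32 * 63^2 * 63^1 = 18 * 139 * 188 * 63 mod 199
    18 * 139 = 2502 = 114 mod 199
    114 * 188 = 21432 = 139 mod 199
    139 * 63 = 8757 = 1 mod 199
  63^99 = 1 mod 199
Result 1: 63 is a quadratic residue mod 199.
63^99 mod 199 = 1

1


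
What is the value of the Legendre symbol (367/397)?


p = 397 is prime, so compute (367/397) with the reciprocity algorithm (Jacobi-symbol steps: pull out 2s via (2/n), flip via reciprocity, reduce):
  reciprocity: (367/397) -> +(397/367)
  reduce: (30/367)
  pull out 2: (2/367) = +1  (since 367 mod 8 = 7)
  reciprocity: (15/367) -> -(367/15)
  reduce: (7/15)
  reciprocity: (7/15) -> -(15/7)
  reduce: (1/7)
  (1/7) = 1
Product of signs = 1
(367/397) = 1

1


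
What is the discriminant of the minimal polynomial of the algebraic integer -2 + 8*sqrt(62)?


The element -2 + 8*sqrt(62) has minimal polynomial:
x^2 + 4*x - 3964
Discriminant = (4)^2 - 4*(-3964)
= 16 + 15856
= 15872

15872


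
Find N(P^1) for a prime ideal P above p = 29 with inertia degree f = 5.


N(P^a) = p^(a*f)
= 29^(1*5)
= 29^5
= 20511149

20511149


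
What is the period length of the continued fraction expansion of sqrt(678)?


Run the CF algorithm for sqrt(678).
a_0 = floor(sqrt(678)) = 26; set m_0=0, q_0=1.
Recurrence: m' = q*a - m,  q' = (d - m'^2)/q,  a' = floor((a_0 + m')/q').
  step 1: m=26, q=2, a=26
  step 2: m=26, q=1, a=52
a_2 = 2*a_0 = 52, so the period closes here.
sqrt(678) = [26; 26, 52]
Period length = 2

2


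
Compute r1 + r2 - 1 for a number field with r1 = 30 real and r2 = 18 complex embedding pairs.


By Dirichlet's unit theorem:
rank = r1 + r2 - 1
= 30 + 18 - 1
= 47

47


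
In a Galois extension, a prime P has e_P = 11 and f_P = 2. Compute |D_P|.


|D_P| = e * f
= 11 * 2
= 22

22


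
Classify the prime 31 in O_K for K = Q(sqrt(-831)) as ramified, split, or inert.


K = Q(sqrt(-831)). Since d mod 4 = 1, disc(K) = -831.
Check p | disc: -831 mod 31 = 6.
p does not divide disc. Compute Legendre symbol (d/p):
6^((31-1)/2) mod 31 = -1
(d/p) = -1, so p is inert: (p) stays prime with e=1, f=2, g=1.
Therefore p is inert.

inert


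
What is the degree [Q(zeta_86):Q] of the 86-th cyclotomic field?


The degree equals Euler's totient phi(86).
86 = 2 * 43
phi(86) = 42

42


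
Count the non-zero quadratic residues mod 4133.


For prime p, the number of non-zero quadratic residues is (p-1)/2.
= (4133-1)/2
= 2066

2066


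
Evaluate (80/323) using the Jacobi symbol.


Compute (80/323) via quadratic reciprocity:
  pull out 2: (2/323) = -1  (since 323 mod 8 = 3)
  pull out 2: (2/323) = -1  (since 323 mod 8 = 3)
  pull out 2: (2/323) = -1  (since 323 mod 8 = 3)
  pull out 2: (2/323) = -1  (since 323 mod 8 = 3)
  reciprocity: (5/323) -> +(323/5)
  reduce: (3/5)
  reciprocity: (3/5) -> +(5/3)
  reduce: (2/3)
  pull out 2: (2/3) = -1  (since 3 mod 8 = 3)
  (1/3) = 1
Product of signs = -1

-1


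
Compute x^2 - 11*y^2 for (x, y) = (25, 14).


x^2 - d*y^2
= 25^2 - 11*14^2
= 625 - 2156
= -1531

-1531


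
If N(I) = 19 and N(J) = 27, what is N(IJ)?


N(IJ) = N(I) * N(J)
= 19 * 27
= 513

513


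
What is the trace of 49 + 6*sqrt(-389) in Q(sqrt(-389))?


Tr(a + b*sqrt(d)) = (a + b*sqrt(d)) + (a - b*sqrt(d)) = 2a
= 2 * (49)
= 98

98


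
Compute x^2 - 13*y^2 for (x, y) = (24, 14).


x^2 - d*y^2
= 24^2 - 13*14^2
= 576 - 2548
= -1972

-1972


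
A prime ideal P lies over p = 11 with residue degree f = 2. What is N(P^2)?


N(P^a) = p^(a*f)
= 11^(2*2)
= 11^4
= 14641

14641


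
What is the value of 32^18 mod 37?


p = 37 is prime and the exponent is (p-1)/2 = 18, so by Euler's criterion 32^18 = (32/37) = +1 or -1 mod 37.
Compute by square-and-multiply:
  18 = 16 + 2 (binary 10010)
  Repeated squaring mod 37: 32^1 = 32, 32^2 = 25, 32^4 = 33, 32^8 = 16, 32^16 = 34
  32^18 = 32^16 * 32^2 = 34 * 25 mod 37
    34 * 25 = 850 = 36 mod 37
  32^18 = 36 mod 37
Result 36 = p - 1 = -1 mod 37: 32 is a quadratic non-residue mod 37. As a residue in [0, p-1] the value is 36.
32^18 mod 37 = 36

36


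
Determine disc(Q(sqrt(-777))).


For K = Q(sqrt(d)) with d squarefree: disc(K) = d if d = 1 mod 4, and disc(K) = 4d if d = 2 or 3 mod 4.
Here d = -777, and d mod 4 = 3.
d = 3 mod 4, not 1 (O_K = Z[sqrt(d)]), so disc(K) = 4d = 4 * (-777) = -3108

-3108


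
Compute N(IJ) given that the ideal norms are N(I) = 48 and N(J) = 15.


N(IJ) = N(I) * N(J)
= 48 * 15
= 720

720


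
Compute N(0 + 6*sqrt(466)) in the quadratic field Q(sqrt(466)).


N(a + b*sqrt(d)) = a^2 - d*b^2
= (0)^2 - (466)*(6)^2
= 0 - 16776
= -16776

-16776


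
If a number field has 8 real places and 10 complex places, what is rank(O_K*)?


By Dirichlet's unit theorem:
rank = r1 + r2 - 1
= 8 + 10 - 1
= 17

17


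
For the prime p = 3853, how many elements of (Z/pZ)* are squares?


For prime p, the number of non-zero quadratic residues is (p-1)/2.
= (3853-1)/2
= 1926

1926


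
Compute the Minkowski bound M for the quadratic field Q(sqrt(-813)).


d = -813, d mod 4 = 3, so disc(K) = 4d = -3252; |disc(K)| = 3252
Imaginary quadratic field, so n = 2, s = r2 = 1, r1 = 0
M = (n!/n^n) * (4/pi)^s * sqrt(|disc(K)|) = (2!/2^2) * (4/pi)^1 * sqrt(3252)
= 0.5 * 1.273240 * 57.026310
= 36.3041

36.3041


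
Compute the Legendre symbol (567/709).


p = 709 is prime, so compute (567/709) with the reciprocity algorithm (Jacobi-symbol steps: pull out 2s via (2/n), flip via reciprocity, reduce):
  reciprocity: (567/709) -> +(709/567)
  reduce: (142/567)
  pull out 2: (2/567) = +1  (since 567 mod 8 = 7)
  reciprocity: (71/567) -> -(567/71)
  reduce: (70/71)
  pull out 2: (2/71) = +1  (since 71 mod 8 = 7)
  reciprocity: (35/71) -> -(71/35)
  reduce: (1/35)
  (1/35) = 1
Product of signs = 1
(567/709) = 1

1


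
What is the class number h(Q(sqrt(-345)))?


K = Q(sqrt(-345)). d mod 4 = 3, so D = disc(K) = 4d = -1380
h(K) equals the number of primitive reduced positive-definite forms (a, b, c) = a*x^2 + b*x*y + c*y^2 with b^2 - 4ac = D,
where reduced means |b| <= a <= c, with b >= 0 whenever |b| = a or a = c, and primitive means gcd(a, b, c) = 1.
Reduced forces 3a^2 <= |D| = 1380, so 1 <= a <= 21; b must have the parity of D, and c = (b^2 - D)/(4a) must be an integer >= a.
Enumerate a = 1..21, b in [-a, a]:
  a=1: (1, 0, 345)  [1]
  a=2: (2, 2, 173)  [1]
  a=3: (3, 0, 115)  [1]
  a=4: none
  a=5: (5, 0, 69)  [1]
  a=6: (6, 6, 59)  [1]
  a=7..9: none
  a=10: (10, 10, 37)  [1]
  a=11..14: none
  a=15: (15, 0, 23)  [1]
  a=16..18: none
  a=19: (19, 8, 19)  [1]
  a=20..21: none
Total reduced forms: 1 + 1 + 1 + 1 + 1 + 1 + 1 + 1 = 8
h = 8

8


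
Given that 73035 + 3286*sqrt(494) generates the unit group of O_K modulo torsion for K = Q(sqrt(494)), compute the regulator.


epsilon = 73035 + 3286*sqrt(494)
= 146070.0000
R = ln(146070.0000)
= 11.8918

11.8918


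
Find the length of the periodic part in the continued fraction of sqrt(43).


Run the CF algorithm for sqrt(43).
a_0 = floor(sqrt(43)) = 6; set m_0=0, q_0=1.
Recurrence: m' = q*a - m,  q' = (d - m'^2)/q,  a' = floor((a_0 + m')/q').
  step 1: m=6, q=7, a=1
  step 2: m=1, q=6, a=1
  step 3: m=5, q=3, a=3
  step 4: m=4, q=9, a=1
  step 5: m=5, q=2, a=5
  step 6: m=5, q=9, a=1
  step 7: m=4, q=3, a=3
  step 8: m=5, q=6, a=1
  step 9: m=1, q=7, a=1
  step 10: m=6, q=1, a=12
a_10 = 2*a_0 = 12, so the period closes here.
sqrt(43) = [6; 1, 1, 3, 1, 5, 1, 3, 1, 1, 12]
Period length = 10

10


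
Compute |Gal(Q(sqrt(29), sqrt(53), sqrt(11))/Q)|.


The 3 square roots of distinct primes are multiplicatively independent over Q,
so [K:Q] = 2^3 and Gal(K/Q) is isomorphic to (Z/2Z)^3.
|Gal| = 2^3 = 8

8


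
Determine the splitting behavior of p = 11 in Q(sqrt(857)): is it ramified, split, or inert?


K = Q(sqrt(857)). Since d mod 4 = 1, disc(K) = 857.
Check p | disc: 857 mod 11 = 10.
p does not divide disc. Compute Legendre symbol (d/p):
10^((11-1)/2) mod 11 = -1
(d/p) = -1, so p is inert: (p) stays prime with e=1, f=2, g=1.
Therefore p is inert.

inert


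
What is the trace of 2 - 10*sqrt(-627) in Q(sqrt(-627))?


Tr(a + b*sqrt(d)) = (a + b*sqrt(d)) + (a - b*sqrt(d)) = 2a
= 2 * (2)
= 4

4


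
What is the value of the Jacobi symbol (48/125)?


Compute (48/125) via quadratic reciprocity:
  pull out 2: (2/125) = -1  (since 125 mod 8 = 5)
  pull out 2: (2/125) = -1  (since 125 mod 8 = 5)
  pull out 2: (2/125) = -1  (since 125 mod 8 = 5)
  pull out 2: (2/125) = -1  (since 125 mod 8 = 5)
  reciprocity: (3/125) -> +(125/3)
  reduce: (2/3)
  pull out 2: (2/3) = -1  (since 3 mod 8 = 3)
  (1/3) = 1
Product of signs = -1

-1


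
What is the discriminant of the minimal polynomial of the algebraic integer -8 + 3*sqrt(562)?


The element -8 + 3*sqrt(562) has minimal polynomial:
x^2 + 16*x - 4994
Discriminant = (16)^2 - 4*(-4994)
= 256 + 19976
= 20232

20232


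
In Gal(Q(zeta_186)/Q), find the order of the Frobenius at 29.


The Frobenius at p in Gal(Q(zeta_n)/Q) = (Z/nZ)* is the class of p, so its order is ord_186(29), the smallest k >= 1 with 29^k = 1 mod 186.
n = 186 = 2 * 3 * 31, phi(186) = 60; the order divides phi(n).
Divisors of 60: 1, 2, 3, 4, 5, 6, 10, 12, 15, 20, 30, 60
Repeated squaring mod 186: 29^1 = 29, 29^2 = 97, 29^4 = 109, 29^8 = 163, 29^16 = 157, 29^32 = 97
Test divisors in increasing order:
  k=1: 29^1 = 29 mod 186
  k=2: 29^2 = 97 mod 186
  k=3: 29^3 = 97 * 29 = 23 mod 186
  k=4: 29^4 = 109 mod 186
  k=5: 29^5 = 109 * 29 = 185 mod 186
  k=6: 29^6 = 109 * 97 = 157 mod 186
  k=10: 29^10 = 163 * 97 = 1 mod 186  <- first divisor giving 1
Order = 10

10


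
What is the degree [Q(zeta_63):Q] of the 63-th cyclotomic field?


The degree equals Euler's totient phi(63).
63 = 3^2 * 7
phi(63) = 36

36
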